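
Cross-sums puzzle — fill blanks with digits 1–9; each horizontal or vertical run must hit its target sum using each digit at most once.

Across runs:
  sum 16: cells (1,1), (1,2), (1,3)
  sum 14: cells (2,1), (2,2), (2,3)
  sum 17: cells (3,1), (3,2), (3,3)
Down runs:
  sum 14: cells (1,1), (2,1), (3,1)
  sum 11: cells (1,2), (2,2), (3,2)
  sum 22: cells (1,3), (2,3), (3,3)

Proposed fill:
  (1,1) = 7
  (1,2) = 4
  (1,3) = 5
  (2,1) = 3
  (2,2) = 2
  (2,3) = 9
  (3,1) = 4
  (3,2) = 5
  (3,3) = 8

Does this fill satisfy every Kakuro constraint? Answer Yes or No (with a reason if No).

Across: 7+4+5=16; 3+2+9=14; 4+5+8=17. Down: 7+3+4=14; 4+2+5=11; 5+9+8=22. No digit repeats within any run.

Yes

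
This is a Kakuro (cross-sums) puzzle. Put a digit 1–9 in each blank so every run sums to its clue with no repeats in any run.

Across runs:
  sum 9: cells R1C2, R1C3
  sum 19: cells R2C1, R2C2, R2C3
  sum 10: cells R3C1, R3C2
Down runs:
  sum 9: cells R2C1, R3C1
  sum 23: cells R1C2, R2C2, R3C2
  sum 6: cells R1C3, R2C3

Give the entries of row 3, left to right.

23 in 3 cells must be {6,8,9}.
Nothing is forced directly, so branch on R1C2, whose candidates are 6 or 8. If R1C2 = 6: then R1C3 would have to be in {3} for the 9 across but in {1,2,4,5} for the 6 down — contradiction. So R1C2 = 8.
R1C3 = 9 − 8 = 1 completes the 9 across.
R2C3 = 6 − 1 = 5 completes the 6 down.
R2C2 = 6: the only remaining digit allowed by both the 19 across and the 23 down.
R3C2 = 23 − 14 = 9 completes the 23 down.
R2C1 = 19 − 11 = 8 completes the 19 across.
R3C1 = 10 − 9 = 1 completes the 10 across.

1 9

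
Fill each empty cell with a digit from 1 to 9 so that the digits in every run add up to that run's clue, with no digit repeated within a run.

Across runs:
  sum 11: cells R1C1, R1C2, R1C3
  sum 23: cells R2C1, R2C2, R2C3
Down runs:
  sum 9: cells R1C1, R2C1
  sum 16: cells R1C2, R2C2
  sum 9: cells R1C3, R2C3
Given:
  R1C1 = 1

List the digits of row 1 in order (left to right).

23 in 3 cells must be {6,8,9}; 16 in 2 cells must be {7,9}.
Given what's placed, R1C2 must be 7 to fit the 11 across and 16 down.
R1C3 = 11 − 8 = 3 completes the 11 across.
R2C1 = 9 − 1 = 8 completes the 9 down.
R2C2 = 16 − 7 = 9 completes the 16 down.
R2C3 = 23 − 17 = 6 completes the 23 across.

1, 7, 3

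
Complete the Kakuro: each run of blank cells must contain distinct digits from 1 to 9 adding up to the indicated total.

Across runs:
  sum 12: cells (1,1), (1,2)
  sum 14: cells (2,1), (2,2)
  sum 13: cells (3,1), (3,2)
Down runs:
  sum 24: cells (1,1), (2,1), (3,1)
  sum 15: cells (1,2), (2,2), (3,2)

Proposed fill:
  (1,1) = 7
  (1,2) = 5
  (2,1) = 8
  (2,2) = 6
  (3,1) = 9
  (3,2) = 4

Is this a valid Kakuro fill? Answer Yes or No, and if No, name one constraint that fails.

Across: 7+5=12; 8+6=14; 9+4=13. Down: 7+8+9=24; 5+6+4=15. No digit repeats within any run.

Yes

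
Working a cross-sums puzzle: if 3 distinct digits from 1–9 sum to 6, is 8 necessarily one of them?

No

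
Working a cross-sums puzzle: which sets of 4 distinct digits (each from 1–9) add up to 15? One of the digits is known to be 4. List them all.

{1,2,4,8}; {1,3,4,7}; {2,3,4,6}

4 distinct digits from 1–9 sum between 10 and 30.
Keeping only sets containing 4.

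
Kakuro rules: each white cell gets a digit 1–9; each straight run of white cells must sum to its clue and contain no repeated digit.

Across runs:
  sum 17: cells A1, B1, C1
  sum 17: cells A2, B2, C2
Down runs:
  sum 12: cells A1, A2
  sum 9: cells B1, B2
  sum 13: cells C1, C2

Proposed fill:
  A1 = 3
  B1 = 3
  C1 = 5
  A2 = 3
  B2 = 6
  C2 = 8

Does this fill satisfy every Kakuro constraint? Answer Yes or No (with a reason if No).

No — the down run A1–A2 sums to 6, not 12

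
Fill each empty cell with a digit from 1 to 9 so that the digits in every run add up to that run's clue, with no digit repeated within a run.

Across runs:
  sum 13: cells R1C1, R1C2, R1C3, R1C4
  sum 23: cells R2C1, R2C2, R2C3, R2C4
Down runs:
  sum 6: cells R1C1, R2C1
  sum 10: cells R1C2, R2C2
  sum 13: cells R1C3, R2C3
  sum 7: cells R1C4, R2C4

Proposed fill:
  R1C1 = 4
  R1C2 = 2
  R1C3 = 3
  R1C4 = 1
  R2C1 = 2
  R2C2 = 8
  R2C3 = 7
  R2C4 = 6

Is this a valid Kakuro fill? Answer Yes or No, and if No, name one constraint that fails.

No — the across run R1C1–R1C4 sums to 10, not 13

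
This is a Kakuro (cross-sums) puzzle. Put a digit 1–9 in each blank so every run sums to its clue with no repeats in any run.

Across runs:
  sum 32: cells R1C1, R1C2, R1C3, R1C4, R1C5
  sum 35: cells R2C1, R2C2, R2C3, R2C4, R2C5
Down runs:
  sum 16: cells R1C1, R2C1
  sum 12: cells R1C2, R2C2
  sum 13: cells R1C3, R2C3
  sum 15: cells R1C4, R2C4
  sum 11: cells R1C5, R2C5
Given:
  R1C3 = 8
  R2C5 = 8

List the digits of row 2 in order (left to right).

35 in 5 cells must be {5,6,7,8,9}; 16 in 2 cells must be {7,9}.
R1C5 = 11 − 8 = 3 completes the 11 down.
R2C3 = 13 − 8 = 5 completes the 13 down.
No cell is forced outright now. R2C2 can only be 7 or 9 (the digits allowed by both its 35 across and its 12 down). If R2C2 = 9: then R1C2 would have to be in {5,7,9} for the 32 across but in {3} for the 12 down — contradiction. So R2C2 = 7.
R1C2 = 12 − 7 = 5 completes the 12 down.
Given what's placed, R2C1 must be 9 to fit the 35 across and 16 down.
R2C4 = 35 − 29 = 6 completes the 35 across.

9 7 5 6 8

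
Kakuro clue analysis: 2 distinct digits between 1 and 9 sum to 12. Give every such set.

{3,9}; {4,8}; {5,7}

2 distinct digits from 1–9 sum between 3 and 17.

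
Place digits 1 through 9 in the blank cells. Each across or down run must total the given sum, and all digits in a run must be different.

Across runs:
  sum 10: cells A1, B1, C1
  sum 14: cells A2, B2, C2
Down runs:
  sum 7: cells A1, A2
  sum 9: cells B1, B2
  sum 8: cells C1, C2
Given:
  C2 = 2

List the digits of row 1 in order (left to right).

3 1 6

C1 = 8 − 2 = 6 completes the 8 down.
No cell is forced outright now. A1 can only be 1 or 3 (the digits allowed by both its 10 across and its 7 down). If A1 = 1: that forces B1 = 3, after which A2 would have to be in {3,4,5,7,8,9} for the 14 across but in {6} for the 7 down — contradiction. So A1 = 3.
B1 = 10 − 9 = 1 completes the 10 across.
A2 = 7 − 3 = 4 completes the 7 down.
B2 = 14 − 6 = 8 completes the 14 across.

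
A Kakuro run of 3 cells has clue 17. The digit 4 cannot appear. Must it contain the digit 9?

No

Counterexample: {2,7,8} sums to 17 under that restriction without using 9.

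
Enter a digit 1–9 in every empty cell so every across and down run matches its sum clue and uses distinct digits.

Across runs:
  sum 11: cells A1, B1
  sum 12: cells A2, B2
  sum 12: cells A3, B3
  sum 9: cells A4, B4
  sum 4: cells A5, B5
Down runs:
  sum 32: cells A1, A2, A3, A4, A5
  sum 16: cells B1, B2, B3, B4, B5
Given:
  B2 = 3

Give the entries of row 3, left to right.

8 4

4 in 2 cells must be {1,3}; 16 in 5 cells must be {1,2,3,4,6}.
A2 = 12 − 3 = 9 completes the 12 across.
Given what's placed, B3 must be 4 to fit the 12 across and 16 down.
Given what's placed, A5 must be 3 to fit the 4 across and 32 down.
B5 = 4 − 3 = 1 completes the 4 across.
A3 = 12 − 4 = 8 completes the 12 across.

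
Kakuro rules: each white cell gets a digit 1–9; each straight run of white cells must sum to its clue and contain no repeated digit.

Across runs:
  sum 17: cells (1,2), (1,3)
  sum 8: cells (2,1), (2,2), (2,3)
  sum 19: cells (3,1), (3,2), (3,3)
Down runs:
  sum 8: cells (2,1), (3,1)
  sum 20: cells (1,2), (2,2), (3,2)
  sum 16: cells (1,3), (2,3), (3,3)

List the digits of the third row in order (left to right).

7 9 3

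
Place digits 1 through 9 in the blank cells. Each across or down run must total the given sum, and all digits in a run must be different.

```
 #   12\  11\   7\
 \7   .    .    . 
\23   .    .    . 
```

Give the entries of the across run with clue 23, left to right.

8 9 6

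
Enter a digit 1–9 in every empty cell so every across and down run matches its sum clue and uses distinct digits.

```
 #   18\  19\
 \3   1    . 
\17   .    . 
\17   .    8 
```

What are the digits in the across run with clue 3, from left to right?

3 in 2 cells must be {1,2}; 17 in 2 cells must be {8,9}.
R1C2 = 3 − 1 = 2 completes the 3 across.
R2C2 = 19 − 10 = 9 completes the 19 down.
R3C1 = 17 − 8 = 9 completes the 17 across.
R2C1 = 17 − 9 = 8 completes the 17 across.

1, 2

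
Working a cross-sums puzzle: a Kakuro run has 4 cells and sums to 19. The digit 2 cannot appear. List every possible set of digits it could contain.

{1,3,6,9}; {1,3,7,8}; {1,4,5,9}; {1,4,6,8}; {1,5,6,7}; {3,4,5,7}

4 distinct digits from 1–9 sum between 10 and 30.
Dropping sets that contain 2.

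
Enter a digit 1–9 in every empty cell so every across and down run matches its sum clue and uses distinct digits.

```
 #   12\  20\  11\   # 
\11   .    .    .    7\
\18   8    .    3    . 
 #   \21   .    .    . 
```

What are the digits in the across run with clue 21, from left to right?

9 7 5

R1C1 = 12 − 8 = 4 completes the 12 down.
No cell is forced outright now. R3C3 can only be 6 or 7 (the digits allowed by both its 21 across and its 11 down). If R3C3 = 6: that forces R1C3 = 2, after which R3C4 would have to be in {7,8} for the 21 across but in {1,2,3,4,5,6} for the 7 down — contradiction. So R3C3 = 7.
R1C3 = 11 − 10 = 1 completes the 11 down.
R1C2 = 11 − 5 = 6 completes the 11 across.
Given what's placed, R2C2 must be 5 to fit the 18 across and 20 down.
R2C4 = 18 − 16 = 2 completes the 18 across.
R3C2 = 20 − 11 = 9 completes the 20 down.
R3C4 = 21 − 16 = 5 completes the 21 across.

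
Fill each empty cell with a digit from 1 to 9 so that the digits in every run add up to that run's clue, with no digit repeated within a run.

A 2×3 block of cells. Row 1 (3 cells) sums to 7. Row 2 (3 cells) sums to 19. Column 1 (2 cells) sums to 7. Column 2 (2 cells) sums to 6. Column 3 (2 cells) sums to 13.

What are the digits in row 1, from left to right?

7 in 3 cells must be {1,2,4}.
The 7 across and the 13 down share only 4, so (1,3) = 4.
(2,3) = 13 − 4 = 9 completes the 13 down.
Nothing is forced directly, so branch on (2,2), whose candidates are 2 or 4. If (2,2) = 2: then (1,2) would have to be in {1,2} for the 7 across but in {4} for the 6 down — contradiction. So (2,2) = 4.
(1,2) = 6 − 4 = 2 completes the 6 down.
(2,1) = 19 − 13 = 6 completes the 19 across.
(1,1) = 7 − 6 = 1 completes the 7 across.

1, 2, 4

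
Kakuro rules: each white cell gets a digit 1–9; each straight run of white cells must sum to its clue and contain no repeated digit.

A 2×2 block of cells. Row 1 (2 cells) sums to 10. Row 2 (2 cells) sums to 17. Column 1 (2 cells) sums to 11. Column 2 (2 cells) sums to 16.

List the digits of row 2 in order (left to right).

8, 9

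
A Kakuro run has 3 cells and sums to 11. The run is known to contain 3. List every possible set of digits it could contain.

{1,3,7}; {2,3,6}

3 distinct digits from 1–9 sum between 6 and 24.
Keeping only sets containing 3.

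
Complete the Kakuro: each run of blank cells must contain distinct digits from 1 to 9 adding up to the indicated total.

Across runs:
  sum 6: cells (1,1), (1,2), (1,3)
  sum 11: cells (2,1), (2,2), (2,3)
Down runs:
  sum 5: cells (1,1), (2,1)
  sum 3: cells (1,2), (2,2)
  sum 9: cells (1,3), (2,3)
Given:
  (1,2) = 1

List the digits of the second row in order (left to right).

6 in 3 cells must be {1,2,3}; 3 in 2 cells must be {1,2}.
(2,2) = 3 − 1 = 2 completes the 3 down.
No cell is forced outright now. (1,1) can only be 2 or 3 (the digits allowed by both its 6 across and its 5 down). If (1,1) = 3: that forces (1,3) = 2, after which (2,1) would have to be in {1,3,4,5,6,8} for the 11 across but in {2} for the 5 down — contradiction. So (1,1) = 2.
(1,3) = 6 − 3 = 3 completes the 6 across.
(2,1) = 5 − 2 = 3 completes the 5 down.
(2,3) = 11 − 5 = 6 completes the 11 across.

3, 2, 6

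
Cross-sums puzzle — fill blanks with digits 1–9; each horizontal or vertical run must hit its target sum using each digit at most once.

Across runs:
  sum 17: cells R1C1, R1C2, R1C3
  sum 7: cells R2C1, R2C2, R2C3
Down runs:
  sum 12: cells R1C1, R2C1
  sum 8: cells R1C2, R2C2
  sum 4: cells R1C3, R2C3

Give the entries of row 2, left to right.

7 in 3 cells must be {1,2,4}; 4 in 2 cells must be {1,3}.
The 7 across and the 12 down share only 4, so R2C1 = 4.
Given what's placed, R2C3 must be 1 to fit the 7 across and 4 down.
R1C1 = 12 − 4 = 8 completes the 12 down.
R1C3 = 4 − 1 = 3 completes the 4 down.
R2C2 = 7 − 5 = 2 completes the 7 across.
R1C2 = 17 − 11 = 6 completes the 17 across.

4 2 1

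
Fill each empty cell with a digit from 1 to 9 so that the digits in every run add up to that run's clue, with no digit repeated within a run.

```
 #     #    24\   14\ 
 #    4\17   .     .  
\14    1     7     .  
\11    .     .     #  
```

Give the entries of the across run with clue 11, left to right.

3, 8

17 in 2 cells must be {8,9}; 4 in 2 cells must be {1,3}; 24 in 3 cells must be {7,8,9}.
R2C3 = 14 − 8 = 6 completes the 14 across.
R3C1 = 4 − 1 = 3 completes the 4 down.
R3C2 = 11 − 3 = 8 completes the 11 across.
R1C2 = 24 − 15 = 9 completes the 24 down.
R1C3 = 17 − 9 = 8 completes the 17 across.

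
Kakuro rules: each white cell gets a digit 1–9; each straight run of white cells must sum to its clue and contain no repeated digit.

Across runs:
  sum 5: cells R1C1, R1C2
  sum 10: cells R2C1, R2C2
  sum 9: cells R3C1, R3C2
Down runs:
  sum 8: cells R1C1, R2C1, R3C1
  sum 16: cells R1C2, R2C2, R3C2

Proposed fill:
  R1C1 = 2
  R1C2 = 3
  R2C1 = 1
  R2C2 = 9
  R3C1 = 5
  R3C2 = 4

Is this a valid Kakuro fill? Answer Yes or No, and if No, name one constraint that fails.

Yes

Across: 2+3=5; 1+9=10; 5+4=9. Down: 2+1+5=8; 3+9+4=16. No digit repeats within any run.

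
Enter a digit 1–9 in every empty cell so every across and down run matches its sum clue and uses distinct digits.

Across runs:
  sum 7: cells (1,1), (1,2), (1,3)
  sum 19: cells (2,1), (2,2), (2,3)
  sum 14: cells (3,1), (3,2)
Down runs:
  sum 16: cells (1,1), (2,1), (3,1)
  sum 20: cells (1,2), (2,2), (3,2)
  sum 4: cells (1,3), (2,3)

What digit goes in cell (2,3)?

7 in 3 cells must be {1,2,4}; 4 in 2 cells must be {1,3}.
Only 4 fits (1,2) under both its across sum 7 and down sum 20.
Given what's placed, (1,3) must be 1 to fit the 7 across and 4 down.
(2,3) = 4 − 1 = 3 completes the 4 down.

3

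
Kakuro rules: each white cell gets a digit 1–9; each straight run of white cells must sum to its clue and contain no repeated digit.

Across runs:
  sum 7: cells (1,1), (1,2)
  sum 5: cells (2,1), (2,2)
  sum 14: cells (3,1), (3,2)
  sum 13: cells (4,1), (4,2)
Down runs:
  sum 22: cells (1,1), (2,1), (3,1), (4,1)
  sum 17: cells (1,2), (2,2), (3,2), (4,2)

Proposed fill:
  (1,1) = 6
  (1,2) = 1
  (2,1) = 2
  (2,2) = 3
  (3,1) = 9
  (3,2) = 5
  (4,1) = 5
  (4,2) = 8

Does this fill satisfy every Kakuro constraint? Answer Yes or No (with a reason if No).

Across: 6+1=7; 2+3=5; 9+5=14; 5+8=13. Down: 6+2+9+5=22; 1+3+5+8=17. No digit repeats within any run.

Yes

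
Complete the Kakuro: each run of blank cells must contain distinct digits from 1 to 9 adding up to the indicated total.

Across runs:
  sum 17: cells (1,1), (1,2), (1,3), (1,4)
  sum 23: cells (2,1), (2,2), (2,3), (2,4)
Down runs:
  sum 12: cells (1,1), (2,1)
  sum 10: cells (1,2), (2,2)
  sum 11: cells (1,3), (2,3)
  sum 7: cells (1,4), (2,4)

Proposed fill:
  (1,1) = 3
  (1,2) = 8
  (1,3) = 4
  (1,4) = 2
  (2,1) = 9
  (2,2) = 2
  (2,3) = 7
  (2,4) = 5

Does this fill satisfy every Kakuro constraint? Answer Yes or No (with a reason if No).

Across: 3+8+4+2=17; 9+2+7+5=23. Down: 3+9=12; 8+2=10; 4+7=11; 2+5=7. No digit repeats within any run.

Yes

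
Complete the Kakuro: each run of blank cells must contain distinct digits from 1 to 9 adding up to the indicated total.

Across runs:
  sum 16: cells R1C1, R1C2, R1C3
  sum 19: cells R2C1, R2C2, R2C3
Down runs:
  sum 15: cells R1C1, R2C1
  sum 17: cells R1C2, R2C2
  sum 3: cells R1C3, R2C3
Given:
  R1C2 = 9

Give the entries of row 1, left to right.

17 in 2 cells must be {8,9}; 3 in 2 cells must be {1,2}.
Given what's placed, R1C1 must be 6 to fit the 16 across and 15 down.
R1C3 = 16 − 15 = 1 completes the 16 across.
R2C1 = 15 − 6 = 9 completes the 15 down.
R2C2 = 17 − 9 = 8 completes the 17 down.
R2C3 = 19 − 17 = 2 completes the 19 across.

6 9 1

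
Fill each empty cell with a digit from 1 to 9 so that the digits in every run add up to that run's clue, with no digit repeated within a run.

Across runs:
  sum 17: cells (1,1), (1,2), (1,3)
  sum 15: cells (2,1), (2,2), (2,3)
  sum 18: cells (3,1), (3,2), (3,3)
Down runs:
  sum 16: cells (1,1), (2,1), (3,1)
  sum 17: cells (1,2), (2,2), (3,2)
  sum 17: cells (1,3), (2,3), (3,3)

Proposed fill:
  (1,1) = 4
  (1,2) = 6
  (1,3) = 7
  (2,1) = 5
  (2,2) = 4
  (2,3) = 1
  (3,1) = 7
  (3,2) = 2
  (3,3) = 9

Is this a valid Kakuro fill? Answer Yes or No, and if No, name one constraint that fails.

No — the across run (2,1)–(2,3) sums to 10, not 15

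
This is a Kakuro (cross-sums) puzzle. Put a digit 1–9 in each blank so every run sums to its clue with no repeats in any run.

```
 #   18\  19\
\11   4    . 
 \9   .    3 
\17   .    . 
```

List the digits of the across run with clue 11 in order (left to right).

17 in 2 cells must be {8,9}.
R1C2 = 11 − 4 = 7 completes the 11 across.
R2C1 = 9 − 3 = 6 completes the 9 across.
R3C1 = 18 − 10 = 8 completes the 18 down.
R3C2 = 17 − 8 = 9 completes the 17 across.

4, 7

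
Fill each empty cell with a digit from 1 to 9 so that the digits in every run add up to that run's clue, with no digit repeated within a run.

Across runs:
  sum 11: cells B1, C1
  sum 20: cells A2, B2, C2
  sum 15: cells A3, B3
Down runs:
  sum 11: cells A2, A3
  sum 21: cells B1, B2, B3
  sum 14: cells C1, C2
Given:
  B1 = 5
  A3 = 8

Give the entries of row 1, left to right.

C1 = 11 − 5 = 6 completes the 11 across.
A2 = 11 − 8 = 3 completes the 11 down.
B2 = 9: the only remaining digit allowed by both the 20 across and the 21 down.
C2 = 20 − 12 = 8 completes the 20 across.
B3 = 15 − 8 = 7 completes the 15 across.

5, 6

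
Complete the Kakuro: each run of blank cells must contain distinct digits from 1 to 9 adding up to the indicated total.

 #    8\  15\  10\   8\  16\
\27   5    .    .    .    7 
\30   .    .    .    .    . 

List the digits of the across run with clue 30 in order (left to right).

3, 7, 6, 5, 9

16 in 2 cells must be {7,9}.
R2C1 = 8 − 5 = 3 completes the 8 down.
R2C5 = 16 − 7 = 9 completes the 16 down.
No cell is forced outright now. R2C2 can only be 6 or 7 or 8 (the digits allowed by both its 30 across and its 15 down). If R2C2 = 6: that forces R1C2 = 9, R1C4 = 2, after which R2C4 would have to be in {4,5,7,8} for the 30 across but in {6} for the 8 down — contradiction. If R2C2 = 8: then R1C2 would have to be in {1,2,3,4,6,8,9} for the 27 across but in {7} for the 15 down — contradiction. So R2C2 = 7.
R1C2 = 15 − 7 = 8 completes the 15 down.
R2C3 = 6: the only remaining digit allowed by both the 30 across and the 10 down.
R2C4 = 30 − 25 = 5 completes the 30 across.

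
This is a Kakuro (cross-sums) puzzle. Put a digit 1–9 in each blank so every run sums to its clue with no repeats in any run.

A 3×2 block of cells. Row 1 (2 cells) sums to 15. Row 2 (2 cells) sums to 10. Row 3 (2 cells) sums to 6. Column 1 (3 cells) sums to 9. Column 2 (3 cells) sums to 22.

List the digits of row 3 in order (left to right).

1, 5

The 15 across and the 9 down share only 6, so (1,1) = 6.
(1,2) = 15 − 6 = 9 completes the 15 across.
Given what's placed, (3,2) must be 5 to fit the 6 across and 22 down.
(2,2) = 22 − 14 = 8 completes the 22 down.
(3,1) = 6 − 5 = 1 completes the 6 across.
(2,1) = 10 − 8 = 2 completes the 10 across.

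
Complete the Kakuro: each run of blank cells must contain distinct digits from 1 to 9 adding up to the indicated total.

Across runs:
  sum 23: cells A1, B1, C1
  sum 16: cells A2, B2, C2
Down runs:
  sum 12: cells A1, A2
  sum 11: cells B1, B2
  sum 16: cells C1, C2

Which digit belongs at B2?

23 in 3 cells must be {6,8,9}; 16 in 2 cells must be {7,9}.
The 23 across and the 16 down share only 9, so C1 = 9.
C2 = 16 − 9 = 7 completes the 16 down.
Given what's placed, A1 must be 8 to fit the 23 across and 12 down.
B1 = 23 − 17 = 6 completes the 23 across.
A2 = 12 − 8 = 4 completes the 12 down.
B2 = 16 − 11 = 5 completes the 16 across.

5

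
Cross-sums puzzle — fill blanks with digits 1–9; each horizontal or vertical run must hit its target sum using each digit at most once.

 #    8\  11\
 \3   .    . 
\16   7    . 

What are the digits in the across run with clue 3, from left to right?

1 2

3 in 2 cells must be {1,2}; 16 in 2 cells must be {7,9}.
R1C1 = 8 − 7 = 1 completes the 8 down.
R1C2 = 3 − 1 = 2 completes the 3 across.
R2C2 = 16 − 7 = 9 completes the 16 across.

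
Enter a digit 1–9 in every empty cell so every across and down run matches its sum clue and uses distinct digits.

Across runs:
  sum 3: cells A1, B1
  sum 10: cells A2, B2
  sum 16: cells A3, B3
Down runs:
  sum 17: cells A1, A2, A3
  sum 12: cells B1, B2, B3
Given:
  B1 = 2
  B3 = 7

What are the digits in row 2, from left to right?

7 3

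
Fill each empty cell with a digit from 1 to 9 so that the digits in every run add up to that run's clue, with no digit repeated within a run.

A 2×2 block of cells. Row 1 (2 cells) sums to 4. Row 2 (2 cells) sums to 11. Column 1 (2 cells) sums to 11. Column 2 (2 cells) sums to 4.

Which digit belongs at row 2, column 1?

4 in 2 cells must be {1,3}.
The 4 across and the 11 down share only 3, so (1,1) = 3.
(1,2) = 4 − 3 = 1 completes the 4 across.
(2,1) = 11 − 3 = 8 completes the 11 down.
(2,2) = 11 − 8 = 3 completes the 11 across.

8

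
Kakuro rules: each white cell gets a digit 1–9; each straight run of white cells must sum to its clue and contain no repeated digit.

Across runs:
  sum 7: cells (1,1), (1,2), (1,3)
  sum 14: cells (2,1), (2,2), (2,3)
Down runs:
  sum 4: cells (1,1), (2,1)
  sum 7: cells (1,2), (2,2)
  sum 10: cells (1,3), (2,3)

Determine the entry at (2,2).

5

7 in 3 cells must be {1,2,4}; 4 in 2 cells must be {1,3}.
The 7 across and the 4 down share only 1, so (1,1) = 1.
(2,1) = 4 − 1 = 3 completes the 4 down.
Nothing is forced directly, so branch on (1,2), whose candidates are 2 or 4. If (1,2) = 4: that forces (1,3) = 2, after which (2,2) would have to be in {2,4,5,6,7,9} for the 14 across but in {3} for the 7 down — contradiction. So (1,2) = 2.
(1,3) = 7 − 3 = 4 completes the 7 across.
(2,2) = 7 − 2 = 5 completes the 7 down.
(2,3) = 14 − 8 = 6 completes the 14 across.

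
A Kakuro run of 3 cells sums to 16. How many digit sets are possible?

3 distinct digits from 1–9 sum between 6 and 24.

8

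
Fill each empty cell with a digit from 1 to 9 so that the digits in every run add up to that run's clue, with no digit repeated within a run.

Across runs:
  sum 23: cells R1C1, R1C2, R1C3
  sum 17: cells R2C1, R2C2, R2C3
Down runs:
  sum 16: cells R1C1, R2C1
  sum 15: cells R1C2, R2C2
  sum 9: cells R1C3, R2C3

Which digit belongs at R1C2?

6

23 in 3 cells must be {6,8,9}; 16 in 2 cells must be {7,9}.
The 23 across and the 16 down share only 9, so R1C1 = 9.
R2C1 = 16 − 9 = 7 completes the 16 down.
Nothing is forced directly, so branch on R1C2, whose candidates are 6 or 8. If R1C2 = 8: that forces R1C3 = 6, after which R2C2 would have to be in {1,2,4,6,8,9} for the 17 across but in {7} for the 15 down — contradiction. So R1C2 = 6.
R1C3 = 23 − 15 = 8 completes the 23 across.
R2C2 = 15 − 6 = 9 completes the 15 down.
R2C3 = 17 − 16 = 1 completes the 17 across.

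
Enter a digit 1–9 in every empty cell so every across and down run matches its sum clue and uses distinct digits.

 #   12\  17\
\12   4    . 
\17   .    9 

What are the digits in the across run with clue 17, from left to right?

17 in 2 cells must be {8,9}.
R1C2 = 12 − 4 = 8 completes the 12 across.
R2C1 = 17 − 9 = 8 completes the 17 across.

8 9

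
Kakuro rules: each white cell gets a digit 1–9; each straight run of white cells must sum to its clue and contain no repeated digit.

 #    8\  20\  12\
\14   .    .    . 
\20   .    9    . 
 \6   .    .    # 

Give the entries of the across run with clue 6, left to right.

1 5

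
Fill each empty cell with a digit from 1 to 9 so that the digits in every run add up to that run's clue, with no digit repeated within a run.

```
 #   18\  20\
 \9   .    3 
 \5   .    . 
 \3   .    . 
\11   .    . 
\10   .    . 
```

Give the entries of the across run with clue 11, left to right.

5 6

3 in 2 cells must be {1,2}.
R1C1 = 9 − 3 = 6 completes the 9 across.
Nothing is forced directly, so branch on R2C1, whose candidates are 1 or 2 or 4. If R2C1 = 1: that forces R2C2 = 4, R3C1 = 2, R3C2 = 1, R5C1 = 4, after which R5C2 would have to be in {6} for the 10 across but in {5,7} for the 20 down — contradiction. If R2C1 = 2: then R2C2 would have to be in {3} for the 5 across but in {1,2,4,5,6,7,8,9} for the 20 down — contradiction. So R2C1 = 4.
R2C2 = 5 − 4 = 1 completes the 5 across.
Given what's placed, R3C2 must be 2 to fit the 3 across and 20 down.
R3C1 = 3 − 2 = 1 completes the 3 across.
Given what's placed, R5C1 must be 2 to fit the 10 across and 18 down.
R5C2 = 10 − 2 = 8 completes the 10 across.
R4C1 = 18 − 13 = 5 completes the 18 down.
R4C2 = 11 − 5 = 6 completes the 11 across.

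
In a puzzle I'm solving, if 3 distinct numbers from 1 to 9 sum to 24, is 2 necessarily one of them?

No

The only way to make 24 from 3 distinct digits is {7,8,9}, which does not contain 2.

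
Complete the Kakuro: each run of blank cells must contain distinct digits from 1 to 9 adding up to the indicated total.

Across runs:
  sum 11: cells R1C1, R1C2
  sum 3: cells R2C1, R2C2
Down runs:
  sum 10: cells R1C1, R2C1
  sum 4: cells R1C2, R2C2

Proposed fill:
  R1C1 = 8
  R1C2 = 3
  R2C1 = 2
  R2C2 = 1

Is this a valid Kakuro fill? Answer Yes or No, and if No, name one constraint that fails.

Across: 8+3=11; 2+1=3. Down: 8+2=10; 3+1=4. No digit repeats within any run.

Yes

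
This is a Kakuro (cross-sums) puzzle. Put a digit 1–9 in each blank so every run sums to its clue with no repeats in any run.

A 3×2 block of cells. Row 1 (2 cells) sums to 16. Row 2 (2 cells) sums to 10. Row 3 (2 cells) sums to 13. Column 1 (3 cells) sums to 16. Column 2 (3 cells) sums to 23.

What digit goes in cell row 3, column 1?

5

16 in 2 cells must be {7,9}; 23 in 3 cells must be {6,8,9}.
The 16 across and the 23 down share only 9, so (1,2) = 9.
(1,1) = 16 − 9 = 7 completes the 16 across.
Nothing is forced directly, so branch on (2,2), whose candidates are 6 or 8. If (2,2) = 8: then (2,1) would have to be in {2} for the 10 across but in {1,3,4,5,6,8} for the 16 down — contradiction. So (2,2) = 6.
(2,1) = 10 − 6 = 4 completes the 10 across.
(3,1) = 16 − 11 = 5 completes the 16 down.
(3,2) = 13 − 5 = 8 completes the 13 across.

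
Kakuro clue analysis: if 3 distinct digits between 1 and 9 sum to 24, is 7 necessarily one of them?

Yes

The only way to make 24 from 3 distinct digits is {7,8,9}, which contains 7.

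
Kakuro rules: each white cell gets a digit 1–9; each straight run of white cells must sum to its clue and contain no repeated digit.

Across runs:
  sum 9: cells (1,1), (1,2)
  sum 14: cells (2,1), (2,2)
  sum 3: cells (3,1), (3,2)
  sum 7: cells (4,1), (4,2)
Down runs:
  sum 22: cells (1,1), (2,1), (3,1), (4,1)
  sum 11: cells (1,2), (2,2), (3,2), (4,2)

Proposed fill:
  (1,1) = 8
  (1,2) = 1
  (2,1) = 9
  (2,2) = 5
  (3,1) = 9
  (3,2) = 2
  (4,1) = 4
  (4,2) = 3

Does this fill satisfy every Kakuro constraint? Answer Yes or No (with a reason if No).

No — the down run (1,1)–(4,1) sums to 30, not 22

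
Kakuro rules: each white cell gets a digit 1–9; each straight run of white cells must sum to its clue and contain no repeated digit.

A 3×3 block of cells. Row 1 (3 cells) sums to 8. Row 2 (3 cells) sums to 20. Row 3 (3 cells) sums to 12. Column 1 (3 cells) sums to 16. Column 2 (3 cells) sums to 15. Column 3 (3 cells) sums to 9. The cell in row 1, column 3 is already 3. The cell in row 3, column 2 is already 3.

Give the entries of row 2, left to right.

7, 8, 5

(1,2) = 4: the only remaining digit allowed by both the 8 across and the 15 down.
(2,2) = 15 − 7 = 8 completes the 15 down.
Given what's placed, (2,3) must be 5 to fit the 20 across and 9 down.
(3,3) = 9 − 8 = 1 completes the 9 down.
(1,1) = 8 − 7 = 1 completes the 8 across.
(2,1) = 20 − 13 = 7 completes the 20 across.
(3,1) = 12 − 4 = 8 completes the 12 across.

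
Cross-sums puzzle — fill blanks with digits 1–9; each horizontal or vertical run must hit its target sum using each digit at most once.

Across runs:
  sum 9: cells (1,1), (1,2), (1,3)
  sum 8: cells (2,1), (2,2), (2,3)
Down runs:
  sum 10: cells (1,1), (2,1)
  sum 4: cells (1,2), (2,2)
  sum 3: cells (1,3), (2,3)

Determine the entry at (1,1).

4 in 2 cells must be {1,3}; 3 in 2 cells must be {1,2}.
Nothing is forced directly, so branch on (2,3), whose candidates are 1 or 2. If (2,3) = 2: that forces (1,3) = 1, (2,1) = 1, after which (2,2) would have to be in {5} for the 8 across but in {1,3} for the 4 down — contradiction. So (2,3) = 1.
(1,3) = 3 − 1 = 2 completes the 3 down.
Given what's placed, (2,2) must be 3 to fit the 8 across and 4 down.
(1,2) = 4 − 3 = 1 completes the 4 down.
(2,1) = 8 − 4 = 4 completes the 8 across.
(1,1) = 9 − 3 = 6 completes the 9 across.

6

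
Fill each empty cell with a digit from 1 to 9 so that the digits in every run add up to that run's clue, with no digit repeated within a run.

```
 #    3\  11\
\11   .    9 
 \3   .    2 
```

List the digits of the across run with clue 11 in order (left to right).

2 9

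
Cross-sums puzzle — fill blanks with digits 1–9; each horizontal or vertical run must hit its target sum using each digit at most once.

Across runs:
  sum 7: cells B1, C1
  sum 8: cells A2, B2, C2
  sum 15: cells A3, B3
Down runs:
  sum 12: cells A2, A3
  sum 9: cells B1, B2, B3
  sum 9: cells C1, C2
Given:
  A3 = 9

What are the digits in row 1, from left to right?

A2 = 12 − 9 = 3 completes the 12 down.
B3 = 15 − 9 = 6 completes the 15 across.
B2 = 1: the only remaining digit allowed by both the 8 across and the 9 down.
C2 = 8 − 4 = 4 completes the 8 across.
B1 = 9 − 7 = 2 completes the 9 down.
C1 = 7 − 2 = 5 completes the 7 across.

2 5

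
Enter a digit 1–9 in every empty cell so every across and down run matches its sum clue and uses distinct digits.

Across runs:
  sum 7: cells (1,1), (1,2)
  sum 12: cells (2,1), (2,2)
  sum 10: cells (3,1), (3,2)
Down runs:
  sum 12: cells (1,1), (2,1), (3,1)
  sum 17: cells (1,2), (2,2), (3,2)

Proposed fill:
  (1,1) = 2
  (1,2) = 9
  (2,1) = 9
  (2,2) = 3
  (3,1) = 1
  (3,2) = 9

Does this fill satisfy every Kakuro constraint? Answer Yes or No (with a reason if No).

No — the across run (1,1)–(1,2) sums to 11, not 7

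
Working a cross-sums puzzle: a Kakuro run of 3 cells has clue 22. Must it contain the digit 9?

Every partition of 22 into 3 distinct digits includes 9: {5,8,9}, {6,7,9}.

Yes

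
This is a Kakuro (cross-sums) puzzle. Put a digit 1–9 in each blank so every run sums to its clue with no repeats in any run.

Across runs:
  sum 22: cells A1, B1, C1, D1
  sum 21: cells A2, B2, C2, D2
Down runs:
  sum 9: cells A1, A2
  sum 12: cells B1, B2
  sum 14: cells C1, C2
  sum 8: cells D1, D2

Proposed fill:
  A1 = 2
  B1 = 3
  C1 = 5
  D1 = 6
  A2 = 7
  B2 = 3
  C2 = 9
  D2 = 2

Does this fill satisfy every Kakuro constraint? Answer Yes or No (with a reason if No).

No — the down run B1–B2 sums to 6, not 12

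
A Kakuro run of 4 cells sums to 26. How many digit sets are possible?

4 distinct digits from 1–9 sum between 10 and 30.
Enumerating: {2,7,8,9}, {3,6,8,9}, {4,5,8,9}, {4,6,7,9}, {5,6,7,8}.

5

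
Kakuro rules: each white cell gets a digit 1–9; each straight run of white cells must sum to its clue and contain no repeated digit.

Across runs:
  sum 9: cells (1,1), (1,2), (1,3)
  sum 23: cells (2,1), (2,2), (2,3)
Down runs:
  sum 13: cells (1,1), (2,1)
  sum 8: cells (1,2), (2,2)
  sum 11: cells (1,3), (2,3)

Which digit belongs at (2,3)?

23 in 3 cells must be {6,8,9}.
The 23 across and the 8 down share only 6, so (2,2) = 6.
(1,2) = 8 − 6 = 2 completes the 8 down.
Nothing is forced directly, so branch on (1,1), whose candidates are 4 or 6. If (1,1) = 6: then (1,3) would have to be in {1} for the 9 across but in {2,3,4,5,6,7,8,9} for the 11 down — contradiction. So (1,1) = 4.
(1,3) = 9 − 6 = 3 completes the 9 across.
(2,1) = 13 − 4 = 9 completes the 13 down.
(2,3) = 23 − 15 = 8 completes the 23 across.

8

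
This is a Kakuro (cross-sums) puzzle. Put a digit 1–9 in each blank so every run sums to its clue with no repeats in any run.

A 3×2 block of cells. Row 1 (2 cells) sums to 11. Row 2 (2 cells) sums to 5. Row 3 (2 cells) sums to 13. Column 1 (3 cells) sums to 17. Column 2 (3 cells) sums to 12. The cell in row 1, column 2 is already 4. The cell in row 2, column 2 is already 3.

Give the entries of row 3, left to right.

8, 5

(1,1) = 11 − 4 = 7 completes the 11 across.
(2,1) = 5 − 3 = 2 completes the 5 across.
(3,1) = 17 − 9 = 8 completes the 17 down.
(3,2) = 13 − 8 = 5 completes the 13 across.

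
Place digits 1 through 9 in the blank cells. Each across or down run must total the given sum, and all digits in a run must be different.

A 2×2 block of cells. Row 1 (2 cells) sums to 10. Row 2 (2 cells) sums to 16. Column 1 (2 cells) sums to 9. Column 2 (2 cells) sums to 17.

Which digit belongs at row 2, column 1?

7

16 in 2 cells must be {7,9}; 17 in 2 cells must be {8,9}.
The 16 across and the 9 down share only 7, so (2,1) = 7.
(2,2) = 16 − 7 = 9 completes the 16 across.
(1,1) = 9 − 7 = 2 completes the 9 down.
(1,2) = 10 − 2 = 8 completes the 10 across.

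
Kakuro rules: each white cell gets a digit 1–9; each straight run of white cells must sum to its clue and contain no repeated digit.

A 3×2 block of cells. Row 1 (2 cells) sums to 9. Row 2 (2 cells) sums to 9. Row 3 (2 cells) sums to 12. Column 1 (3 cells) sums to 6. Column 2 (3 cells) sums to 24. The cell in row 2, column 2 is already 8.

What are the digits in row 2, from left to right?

6 in 3 cells must be {1,2,3}; 24 in 3 cells must be {7,8,9}.
(1,2) = 7: the only remaining digit allowed by both the 9 across and the 24 down.
(2,1) = 9 − 8 = 1 completes the 9 across.
Given what's placed, (3,1) must be 3 to fit the 12 across and 6 down.
(3,2) = 12 − 3 = 9 completes the 12 across.
(1,1) = 9 − 7 = 2 completes the 9 across.

1 8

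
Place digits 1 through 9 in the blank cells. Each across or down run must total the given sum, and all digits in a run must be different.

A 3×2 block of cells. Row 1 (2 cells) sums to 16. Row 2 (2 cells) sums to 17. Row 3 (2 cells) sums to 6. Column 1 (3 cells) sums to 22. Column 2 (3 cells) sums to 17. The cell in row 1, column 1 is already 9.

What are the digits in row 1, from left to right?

16 in 2 cells must be {7,9}; 17 in 2 cells must be {8,9}.
(1,2) = 16 − 9 = 7 completes the 16 across.
Given what's placed, (2,1) must be 8 to fit the 17 across and 22 down.
(2,2) = 17 − 8 = 9 completes the 17 across.
(3,1) = 22 − 17 = 5 completes the 22 down.
(3,2) = 6 − 5 = 1 completes the 6 across.

9 7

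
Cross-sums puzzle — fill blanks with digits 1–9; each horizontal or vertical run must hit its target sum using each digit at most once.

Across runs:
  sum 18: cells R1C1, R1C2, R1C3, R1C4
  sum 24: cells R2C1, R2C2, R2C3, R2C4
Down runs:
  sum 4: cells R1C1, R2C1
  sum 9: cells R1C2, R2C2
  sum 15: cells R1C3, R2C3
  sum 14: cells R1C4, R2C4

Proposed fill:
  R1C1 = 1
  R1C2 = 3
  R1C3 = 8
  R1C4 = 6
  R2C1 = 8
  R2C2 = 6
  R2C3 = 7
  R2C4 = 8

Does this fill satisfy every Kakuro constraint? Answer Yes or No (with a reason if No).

No — the across run R2C1–R2C4 sums to 29, not 24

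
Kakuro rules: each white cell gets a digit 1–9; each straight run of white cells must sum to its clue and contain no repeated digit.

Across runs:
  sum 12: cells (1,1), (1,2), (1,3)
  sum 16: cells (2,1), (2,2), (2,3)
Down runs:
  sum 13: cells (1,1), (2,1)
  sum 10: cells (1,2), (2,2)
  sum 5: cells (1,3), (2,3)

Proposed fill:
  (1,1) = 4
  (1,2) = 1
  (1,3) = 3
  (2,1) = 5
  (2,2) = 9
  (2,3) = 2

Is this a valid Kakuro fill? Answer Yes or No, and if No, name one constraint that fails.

No — the down run (1,1)–(2,1) sums to 9, not 13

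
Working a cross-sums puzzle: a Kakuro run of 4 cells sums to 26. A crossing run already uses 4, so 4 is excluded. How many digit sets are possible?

3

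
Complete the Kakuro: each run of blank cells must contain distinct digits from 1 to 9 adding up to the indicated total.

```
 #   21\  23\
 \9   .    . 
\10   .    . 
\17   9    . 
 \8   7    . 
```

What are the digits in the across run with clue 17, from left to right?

17 in 2 cells must be {8,9}.
R3C2 = 17 − 9 = 8 completes the 17 across.
R4C2 = 8 − 7 = 1 completes the 8 across.
Given what's placed, R1C2 must be 5 to fit the 9 across and 23 down.
R2C2 = 23 − 14 = 9 completes the 23 down.
R1C1 = 9 − 5 = 4 completes the 9 across.
R2C1 = 10 − 9 = 1 completes the 10 across.

9 8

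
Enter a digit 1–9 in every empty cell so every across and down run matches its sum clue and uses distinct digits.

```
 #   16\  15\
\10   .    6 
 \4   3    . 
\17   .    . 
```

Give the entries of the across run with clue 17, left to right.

9 8

4 in 2 cells must be {1,3}; 17 in 2 cells must be {8,9}.
R1C1 = 10 − 6 = 4 completes the 10 across.
R2C2 = 4 − 3 = 1 completes the 4 across.
R3C1 = 16 − 7 = 9 completes the 16 down.
R3C2 = 17 − 9 = 8 completes the 17 across.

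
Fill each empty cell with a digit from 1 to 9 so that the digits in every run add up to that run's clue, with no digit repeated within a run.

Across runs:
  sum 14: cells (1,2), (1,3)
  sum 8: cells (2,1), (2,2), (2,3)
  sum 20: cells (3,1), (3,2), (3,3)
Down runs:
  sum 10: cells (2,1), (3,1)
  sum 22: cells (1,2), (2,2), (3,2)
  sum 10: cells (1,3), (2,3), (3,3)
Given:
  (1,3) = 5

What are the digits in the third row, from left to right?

9 8 3

(1,2) = 14 − 5 = 9 completes the 14 across.
Given what's placed, (2,2) must be 5 to fit the 8 across and 22 down.
(3,2) = 22 − 14 = 8 completes the 22 down.
Given what's placed, (3,3) must be 3 to fit the 20 across and 10 down.
(2,3) = 10 − 8 = 2 completes the 10 down.
(3,1) = 20 − 11 = 9 completes the 20 across.
(2,1) = 8 − 7 = 1 completes the 8 across.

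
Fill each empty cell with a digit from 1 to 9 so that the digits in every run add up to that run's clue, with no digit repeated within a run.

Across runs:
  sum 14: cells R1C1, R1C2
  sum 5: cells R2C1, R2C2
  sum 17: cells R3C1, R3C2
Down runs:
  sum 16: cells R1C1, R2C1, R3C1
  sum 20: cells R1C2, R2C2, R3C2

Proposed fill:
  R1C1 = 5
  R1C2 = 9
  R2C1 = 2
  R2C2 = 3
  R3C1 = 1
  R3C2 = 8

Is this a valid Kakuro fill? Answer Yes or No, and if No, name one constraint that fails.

No — the down run R1C1–R3C1 sums to 8, not 16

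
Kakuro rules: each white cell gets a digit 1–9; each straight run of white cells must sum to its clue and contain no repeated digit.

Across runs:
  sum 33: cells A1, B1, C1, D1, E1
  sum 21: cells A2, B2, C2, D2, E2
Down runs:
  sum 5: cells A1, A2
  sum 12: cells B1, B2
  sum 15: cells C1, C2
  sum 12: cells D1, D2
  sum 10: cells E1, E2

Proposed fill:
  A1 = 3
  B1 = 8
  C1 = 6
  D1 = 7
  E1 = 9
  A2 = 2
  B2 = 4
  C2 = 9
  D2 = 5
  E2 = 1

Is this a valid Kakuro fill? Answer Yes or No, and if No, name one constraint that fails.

Yes

Across: 3+8+6+7+9=33; 2+4+9+5+1=21. Down: 3+2=5; 8+4=12; 6+9=15; 7+5=12; 9+1=10. No digit repeats within any run.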